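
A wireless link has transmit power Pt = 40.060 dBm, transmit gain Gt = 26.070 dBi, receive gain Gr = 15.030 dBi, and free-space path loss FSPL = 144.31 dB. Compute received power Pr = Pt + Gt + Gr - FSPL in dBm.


Pr = 40.060 + 26.070 + 15.030 - 144.31 = -63.15 dBm

-63.15 dBm


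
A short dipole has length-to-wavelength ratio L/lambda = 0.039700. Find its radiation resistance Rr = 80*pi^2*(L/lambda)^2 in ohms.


Rr = 80 * pi^2 * (0.039700)^2 = 80 * 9.869604 * 1.576090e-03 = 1.244 ohm

1.244 ohm


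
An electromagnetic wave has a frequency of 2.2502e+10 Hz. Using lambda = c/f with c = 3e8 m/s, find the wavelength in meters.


lambda = c / f = 3.0000e+08 / 2.2502e+10 = 0.01333 m

0.01333 m


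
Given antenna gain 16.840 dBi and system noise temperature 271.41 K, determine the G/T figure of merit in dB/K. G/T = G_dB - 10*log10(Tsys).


G/T = 16.840 - 10*log10(271.41) = 16.840 - 24.33626 = -7.496 dB/K

-7.496 dB/K


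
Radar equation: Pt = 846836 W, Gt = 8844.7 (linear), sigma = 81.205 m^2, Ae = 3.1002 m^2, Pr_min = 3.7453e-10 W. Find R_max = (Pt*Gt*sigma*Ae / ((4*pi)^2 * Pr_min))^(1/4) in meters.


R^4 = 846836*8844.7*81.205*3.1002 / ((4*pi)^2 * 3.7453e-10) = 3.188222e+19
R_max = 3.188222e+19^0.25 = 75143 m

75143 m


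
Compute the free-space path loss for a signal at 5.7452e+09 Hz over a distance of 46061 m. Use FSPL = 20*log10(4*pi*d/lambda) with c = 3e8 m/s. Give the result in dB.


lambda = c / f = 3.0000e+08 / 5.7452e+09 = 0.05221750 m
FSPL = 20 * log10(4*pi*46061/0.05221750) = 140.9 dB

140.9 dB


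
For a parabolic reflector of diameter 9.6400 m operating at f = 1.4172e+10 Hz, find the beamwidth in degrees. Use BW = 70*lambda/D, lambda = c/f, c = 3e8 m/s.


lambda = c / f = 3.0000e+08 / 1.4172e+10 = 0.02116850 m
BW = 70 * 0.02116850 / 9.6400 = 0.1537 deg

0.1537 deg


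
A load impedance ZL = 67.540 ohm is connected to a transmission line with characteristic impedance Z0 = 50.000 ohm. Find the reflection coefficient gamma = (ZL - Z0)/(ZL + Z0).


gamma = (67.540 - 50.000) / (67.540 + 50.000) = 0.1492

0.1492


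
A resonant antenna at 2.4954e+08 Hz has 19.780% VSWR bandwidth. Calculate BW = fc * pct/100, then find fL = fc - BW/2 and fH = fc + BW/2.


BW = 2.4954e+08 * 19.780/100 = 4.935901e+07 Hz
fL = 2.4954e+08 - 4.935901e+07/2 = 2.249e+08 Hz
fH = 2.4954e+08 + 4.935901e+07/2 = 2.742e+08 Hz

BW=4.936e+07 Hz, fL=2.249e+08 Hz, fH=2.742e+08 Hz


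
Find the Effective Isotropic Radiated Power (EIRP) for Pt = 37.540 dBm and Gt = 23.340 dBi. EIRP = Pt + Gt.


EIRP = Pt + Gt = 37.540 + 23.340 = 60.88 dBm

60.88 dBm


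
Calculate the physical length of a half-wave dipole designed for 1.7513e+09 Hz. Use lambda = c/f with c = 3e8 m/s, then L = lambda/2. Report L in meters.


lambda = c / f = 3.0000e+08 / 1.7513e+09 = 0.1713013 m
L = lambda / 2 = 0.1713013 / 2 = 0.08565 m

0.08565 m


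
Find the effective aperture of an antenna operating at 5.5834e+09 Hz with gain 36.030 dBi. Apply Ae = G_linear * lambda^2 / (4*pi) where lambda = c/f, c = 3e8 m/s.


lambda = c / f = 3.0000e+08 / 5.5834e+09 = 0.05373070 m
G_linear = 10^(36.030/10) = 4008.667
Ae = G_linear * lambda^2 / (4*pi) = 4008.667 * 0.05373070^2 / (4*pi) = 0.9209 m^2

0.9209 m^2


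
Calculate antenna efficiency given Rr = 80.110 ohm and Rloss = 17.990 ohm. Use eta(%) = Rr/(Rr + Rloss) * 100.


eta = 80.110 / (80.110 + 17.990) * 100 = 81.66%

81.66%


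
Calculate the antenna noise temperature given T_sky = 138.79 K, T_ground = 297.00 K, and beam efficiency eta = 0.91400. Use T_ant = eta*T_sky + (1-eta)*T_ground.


T_ant = 0.91400 * 138.79 + (1 - 0.91400) * 297.00 = 152.4 K

152.4 K


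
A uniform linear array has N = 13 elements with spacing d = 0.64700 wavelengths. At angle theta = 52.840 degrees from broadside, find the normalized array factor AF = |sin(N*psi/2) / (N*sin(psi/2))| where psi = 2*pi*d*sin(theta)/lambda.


psi = 2*pi*0.64700*sin(52.840 deg) = 3.239785 rad
AF = |sin(13*3.239785/2) / (13*sin(3.239785/2))| = 0.06185

0.06185


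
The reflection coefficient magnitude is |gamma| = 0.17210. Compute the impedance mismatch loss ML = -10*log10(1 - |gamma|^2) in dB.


ML = -10 * log10(1 - 0.17210^2) = -10 * log10(0.97038159) = 0.1306 dB

0.1306 dB


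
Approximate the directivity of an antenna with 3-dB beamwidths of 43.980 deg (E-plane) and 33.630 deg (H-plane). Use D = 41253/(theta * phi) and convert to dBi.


D_linear = 41253 / (43.980 * 33.630) = 27.89160
D_dBi = 10 * log10(27.89160) = 14.45 dBi

14.45 dBi


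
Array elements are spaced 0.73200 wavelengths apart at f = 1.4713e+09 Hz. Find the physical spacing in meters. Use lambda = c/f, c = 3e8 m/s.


lambda = c / f = 3.0000e+08 / 1.4713e+09 = 0.2039013 m
d = 0.73200 * 0.2039013 = 0.1493 m

0.1493 m


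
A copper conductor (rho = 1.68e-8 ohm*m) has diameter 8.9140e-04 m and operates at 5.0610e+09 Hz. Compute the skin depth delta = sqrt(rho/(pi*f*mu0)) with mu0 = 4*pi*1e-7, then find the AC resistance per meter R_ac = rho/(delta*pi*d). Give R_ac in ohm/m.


delta = sqrt(1.68e-8 / (pi * 5.0610e+09 * 4*pi*1e-7)) = 9.169731e-07 m
R_ac = 1.68e-8 / (9.169731e-07 * pi * 8.9140e-04) = 6.542 ohm/m

6.542 ohm/m


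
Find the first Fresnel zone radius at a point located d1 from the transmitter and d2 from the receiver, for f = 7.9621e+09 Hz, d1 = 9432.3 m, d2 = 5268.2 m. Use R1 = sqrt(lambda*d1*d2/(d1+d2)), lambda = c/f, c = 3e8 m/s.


lambda = c / f = 3.0000e+08 / 7.9621e+09 = 0.03767850 m
R1 = sqrt(0.03767850 * 9432.3 * 5268.2 / (9432.3 + 5268.2)) = 11.29 m

11.29 m


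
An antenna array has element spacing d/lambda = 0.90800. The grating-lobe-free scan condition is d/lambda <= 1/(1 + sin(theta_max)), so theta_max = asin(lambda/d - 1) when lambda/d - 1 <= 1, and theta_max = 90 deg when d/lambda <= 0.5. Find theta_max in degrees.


lambda/d - 1 = 1/0.90800 - 1 = 0.1013216
theta_max = asin(0.1013216) = 5.815 deg

5.815 deg


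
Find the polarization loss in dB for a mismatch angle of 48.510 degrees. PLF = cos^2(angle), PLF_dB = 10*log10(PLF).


PLF_linear = cos^2(48.510 deg) = 0.4388921
PLF_dB = 10 * log10(0.4388921) = -3.576 dB

-3.576 dB


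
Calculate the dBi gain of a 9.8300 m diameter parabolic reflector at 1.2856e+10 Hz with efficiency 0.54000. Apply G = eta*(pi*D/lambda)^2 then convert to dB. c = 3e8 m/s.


lambda = c / f = 3.0000e+08 / 1.2856e+10 = 0.02333541 m
G_linear = 0.54000 * (pi * 9.8300 / 0.02333541)^2 = 945735.5
G_dBi = 10 * log10(945735.5) = 59.76 dBi

59.76 dBi


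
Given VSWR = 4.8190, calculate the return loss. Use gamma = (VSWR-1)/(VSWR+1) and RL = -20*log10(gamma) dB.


gamma = (4.8190 - 1) / (4.8190 + 1) = 0.6562983
RL = -20 * log10(0.6562983) = 3.658 dB

3.658 dB


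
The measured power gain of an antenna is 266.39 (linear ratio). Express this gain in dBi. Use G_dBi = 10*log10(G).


G_dBi = 10 * log10(266.39) = 24.26 dBi

24.26 dBi


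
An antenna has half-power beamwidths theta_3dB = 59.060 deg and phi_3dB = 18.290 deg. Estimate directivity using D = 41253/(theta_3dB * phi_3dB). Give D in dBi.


D_linear = 41253 / (59.060 * 18.290) = 38.18989
D_dBi = 10 * log10(38.18989) = 15.82 dBi

15.82 dBi


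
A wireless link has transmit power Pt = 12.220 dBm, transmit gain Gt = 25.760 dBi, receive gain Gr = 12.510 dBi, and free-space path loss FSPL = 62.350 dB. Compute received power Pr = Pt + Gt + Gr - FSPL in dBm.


Pr = 12.220 + 25.760 + 12.510 - 62.350 = -11.86 dBm

-11.86 dBm


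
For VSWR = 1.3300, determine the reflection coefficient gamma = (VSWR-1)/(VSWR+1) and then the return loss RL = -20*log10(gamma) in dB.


gamma = (1.3300 - 1) / (1.3300 + 1) = 0.1416309
RL = -20 * log10(0.1416309) = 16.98 dB

16.98 dB


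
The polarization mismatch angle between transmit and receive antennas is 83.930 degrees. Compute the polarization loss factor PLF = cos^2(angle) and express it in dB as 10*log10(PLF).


PLF_linear = cos^2(83.930 deg) = 0.01118167
PLF_dB = 10 * log10(0.01118167) = -19.51 dB

-19.51 dB


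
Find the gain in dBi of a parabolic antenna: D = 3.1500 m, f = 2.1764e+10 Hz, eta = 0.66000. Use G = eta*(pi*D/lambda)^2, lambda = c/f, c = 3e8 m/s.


lambda = c / f = 3.0000e+08 / 2.1764e+10 = 0.01378423 m
G_linear = 0.66000 * (pi * 3.1500 / 0.01378423)^2 = 340172.9
G_dBi = 10 * log10(340172.9) = 55.32 dBi

55.32 dBi


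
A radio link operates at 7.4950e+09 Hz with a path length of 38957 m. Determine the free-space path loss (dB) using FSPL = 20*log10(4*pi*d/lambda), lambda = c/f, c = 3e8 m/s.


lambda = c / f = 3.0000e+08 / 7.4950e+09 = 0.04002668 m
FSPL = 20 * log10(4*pi*38957/0.04002668) = 141.7 dB

141.7 dB


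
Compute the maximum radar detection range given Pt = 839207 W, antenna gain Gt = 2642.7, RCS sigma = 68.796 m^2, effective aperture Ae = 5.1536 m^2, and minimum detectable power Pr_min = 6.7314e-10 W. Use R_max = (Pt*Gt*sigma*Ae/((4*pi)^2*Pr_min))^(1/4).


R^4 = 839207*2642.7*68.796*5.1536 / ((4*pi)^2 * 6.7314e-10) = 7.397172e+18
R_max = 7.397172e+18^0.25 = 52151 m

52151 m


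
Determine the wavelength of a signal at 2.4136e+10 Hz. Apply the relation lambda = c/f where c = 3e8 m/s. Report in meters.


lambda = c / f = 3.0000e+08 / 2.4136e+10 = 0.01243 m

0.01243 m


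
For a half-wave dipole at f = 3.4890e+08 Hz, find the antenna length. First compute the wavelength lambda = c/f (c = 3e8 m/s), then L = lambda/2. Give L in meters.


lambda = c / f = 3.0000e+08 / 3.4890e+08 = 0.8598452 m
L = lambda / 2 = 0.8598452 / 2 = 0.4299 m

0.4299 m


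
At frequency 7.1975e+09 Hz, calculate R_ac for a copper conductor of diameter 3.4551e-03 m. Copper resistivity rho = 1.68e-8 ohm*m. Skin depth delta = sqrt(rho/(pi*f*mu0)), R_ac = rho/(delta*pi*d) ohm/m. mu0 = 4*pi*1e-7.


delta = sqrt(1.68e-8 / (pi * 7.1975e+09 * 4*pi*1e-7)) = 7.689249e-07 m
R_ac = 1.68e-8 / (7.689249e-07 * pi * 3.4551e-03) = 2.013 ohm/m

2.013 ohm/m


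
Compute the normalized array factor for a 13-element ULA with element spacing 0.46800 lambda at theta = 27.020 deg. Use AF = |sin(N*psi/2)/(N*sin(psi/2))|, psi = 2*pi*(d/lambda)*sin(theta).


psi = 2*pi*0.46800*sin(27.020 deg) = 1.335887 rad
AF = |sin(13*1.335887/2) / (13*sin(1.335887/2))| = 0.08388

0.08388


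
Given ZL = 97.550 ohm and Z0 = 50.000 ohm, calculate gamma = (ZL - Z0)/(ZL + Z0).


gamma = (97.550 - 50.000) / (97.550 + 50.000) = 0.3223

0.3223


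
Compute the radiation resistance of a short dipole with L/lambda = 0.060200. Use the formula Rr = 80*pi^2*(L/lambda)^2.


Rr = 80 * pi^2 * (0.060200)^2 = 80 * 9.869604 * 3.624040e-03 = 2.861 ohm

2.861 ohm


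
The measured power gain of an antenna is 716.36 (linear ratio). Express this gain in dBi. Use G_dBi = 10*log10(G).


G_dBi = 10 * log10(716.36) = 28.55 dBi

28.55 dBi


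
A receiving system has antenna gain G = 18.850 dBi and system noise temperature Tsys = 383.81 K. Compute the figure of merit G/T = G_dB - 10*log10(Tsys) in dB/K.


G/T = 18.850 - 10*log10(383.81) = 18.850 - 25.84116 = -6.991 dB/K

-6.991 dB/K


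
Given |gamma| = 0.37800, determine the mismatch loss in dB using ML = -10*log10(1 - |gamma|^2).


ML = -10 * log10(1 - 0.37800^2) = -10 * log10(0.857116) = 0.6696 dB

0.6696 dB


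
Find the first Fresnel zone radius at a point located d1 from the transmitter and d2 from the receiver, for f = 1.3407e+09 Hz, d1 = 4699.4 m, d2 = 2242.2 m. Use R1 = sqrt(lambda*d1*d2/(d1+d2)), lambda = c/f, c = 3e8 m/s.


lambda = c / f = 3.0000e+08 / 1.3407e+09 = 0.2237637 m
R1 = sqrt(0.2237637 * 4699.4 * 2242.2 / (4699.4 + 2242.2)) = 18.43 m

18.43 m


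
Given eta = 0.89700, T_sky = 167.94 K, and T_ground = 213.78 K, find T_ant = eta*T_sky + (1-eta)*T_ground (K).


T_ant = 0.89700 * 167.94 + (1 - 0.89700) * 213.78 = 172.7 K

172.7 K


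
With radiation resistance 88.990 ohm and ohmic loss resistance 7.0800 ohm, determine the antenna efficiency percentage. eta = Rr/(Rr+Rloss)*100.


eta = 88.990 / (88.990 + 7.0800) * 100 = 92.63%

92.63%


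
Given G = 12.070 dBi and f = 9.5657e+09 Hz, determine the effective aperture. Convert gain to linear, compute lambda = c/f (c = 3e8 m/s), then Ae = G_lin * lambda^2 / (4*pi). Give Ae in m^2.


lambda = c / f = 3.0000e+08 / 9.5657e+09 = 0.03136205 m
G_linear = 10^(12.070/10) = 16.10646
Ae = G_linear * lambda^2 / (4*pi) = 16.10646 * 0.03136205^2 / (4*pi) = 1.261e-03 m^2

1.261e-03 m^2


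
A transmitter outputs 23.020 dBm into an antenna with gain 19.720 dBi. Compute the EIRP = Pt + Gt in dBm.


EIRP = Pt + Gt = 23.020 + 19.720 = 42.74 dBm

42.74 dBm


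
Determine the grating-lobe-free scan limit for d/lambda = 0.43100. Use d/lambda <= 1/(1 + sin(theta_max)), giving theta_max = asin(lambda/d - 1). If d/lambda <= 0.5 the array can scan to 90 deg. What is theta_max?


lambda/d - 1 = 1/0.43100 - 1 = 1.320186 >= 1
d/lambda <= 0.5, so the array can scan to endfire without grating lobes: theta_max = 90 deg

90 deg


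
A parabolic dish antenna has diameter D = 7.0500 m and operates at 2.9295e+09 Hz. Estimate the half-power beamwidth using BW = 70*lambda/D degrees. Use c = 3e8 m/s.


lambda = c / f = 3.0000e+08 / 2.9295e+09 = 0.1024066 m
BW = 70 * 0.1024066 / 7.0500 = 1.017 deg

1.017 deg


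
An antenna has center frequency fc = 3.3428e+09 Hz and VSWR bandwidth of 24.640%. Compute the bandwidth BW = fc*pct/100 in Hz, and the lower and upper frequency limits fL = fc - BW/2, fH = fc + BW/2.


BW = 3.3428e+09 * 24.640/100 = 8.236659e+08 Hz
fL = 3.3428e+09 - 8.236659e+08/2 = 2.931e+09 Hz
fH = 3.3428e+09 + 8.236659e+08/2 = 3.755e+09 Hz

BW=8.237e+08 Hz, fL=2.931e+09 Hz, fH=3.755e+09 Hz


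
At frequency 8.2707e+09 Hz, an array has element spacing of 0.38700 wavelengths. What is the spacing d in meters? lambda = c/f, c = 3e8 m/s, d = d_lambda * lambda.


lambda = c / f = 3.0000e+08 / 8.2707e+09 = 0.03627263 m
d = 0.38700 * 0.03627263 = 0.01404 m

0.01404 m


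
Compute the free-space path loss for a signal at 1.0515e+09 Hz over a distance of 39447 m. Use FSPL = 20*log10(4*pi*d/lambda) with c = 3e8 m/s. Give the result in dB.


lambda = c / f = 3.0000e+08 / 1.0515e+09 = 0.2853067 m
FSPL = 20 * log10(4*pi*39447/0.2853067) = 124.8 dB

124.8 dB


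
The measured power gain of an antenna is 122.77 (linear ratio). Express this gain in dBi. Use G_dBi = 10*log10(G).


G_dBi = 10 * log10(122.77) = 20.89 dBi

20.89 dBi


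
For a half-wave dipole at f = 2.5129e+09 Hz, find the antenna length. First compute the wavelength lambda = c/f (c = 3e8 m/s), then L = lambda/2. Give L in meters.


lambda = c / f = 3.0000e+08 / 2.5129e+09 = 0.1193840 m
L = lambda / 2 = 0.1193840 / 2 = 0.05969 m

0.05969 m


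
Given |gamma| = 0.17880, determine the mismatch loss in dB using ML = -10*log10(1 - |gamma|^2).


ML = -10 * log10(1 - 0.17880^2) = -10 * log10(0.96803056) = 0.1411 dB

0.1411 dB


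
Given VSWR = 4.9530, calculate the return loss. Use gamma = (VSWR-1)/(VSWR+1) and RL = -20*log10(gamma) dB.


gamma = (4.9530 - 1) / (4.9530 + 1) = 0.6640349
RL = -20 * log10(0.6640349) = 3.556 dB

3.556 dB


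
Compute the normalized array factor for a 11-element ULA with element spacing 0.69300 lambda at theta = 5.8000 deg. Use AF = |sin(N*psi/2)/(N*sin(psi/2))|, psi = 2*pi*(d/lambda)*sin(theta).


psi = 2*pi*0.69300*sin(5.8000 deg) = 0.4400241 rad
AF = |sin(11*0.4400241/2) / (11*sin(0.4400241/2))| = 0.2751

0.2751


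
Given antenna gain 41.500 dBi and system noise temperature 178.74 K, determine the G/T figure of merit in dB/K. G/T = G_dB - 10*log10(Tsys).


G/T = 41.500 - 10*log10(178.74) = 41.500 - 22.52222 = 18.98 dB/K

18.98 dB/K


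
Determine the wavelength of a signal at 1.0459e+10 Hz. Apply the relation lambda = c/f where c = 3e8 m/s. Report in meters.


lambda = c / f = 3.0000e+08 / 1.0459e+10 = 0.02868 m

0.02868 m


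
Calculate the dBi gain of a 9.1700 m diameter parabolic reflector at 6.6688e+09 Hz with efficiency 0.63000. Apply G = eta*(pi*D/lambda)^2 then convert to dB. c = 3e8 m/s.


lambda = c / f = 3.0000e+08 / 6.6688e+09 = 0.04498560 m
G_linear = 0.63000 * (pi * 9.1700 / 0.04498560)^2 = 258364.0
G_dBi = 10 * log10(258364.0) = 54.12 dBi

54.12 dBi


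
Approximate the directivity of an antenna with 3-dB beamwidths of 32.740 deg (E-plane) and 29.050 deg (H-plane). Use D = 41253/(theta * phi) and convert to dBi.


D_linear = 41253 / (32.740 * 29.050) = 43.37412
D_dBi = 10 * log10(43.37412) = 16.37 dBi

16.37 dBi


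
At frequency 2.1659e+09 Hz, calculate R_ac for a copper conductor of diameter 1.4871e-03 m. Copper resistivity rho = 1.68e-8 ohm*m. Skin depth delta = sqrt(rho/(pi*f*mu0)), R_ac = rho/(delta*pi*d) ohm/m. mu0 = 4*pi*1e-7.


delta = sqrt(1.68e-8 / (pi * 2.1659e+09 * 4*pi*1e-7)) = 1.401702e-06 m
R_ac = 1.68e-8 / (1.401702e-06 * pi * 1.4871e-03) = 2.565 ohm/m

2.565 ohm/m


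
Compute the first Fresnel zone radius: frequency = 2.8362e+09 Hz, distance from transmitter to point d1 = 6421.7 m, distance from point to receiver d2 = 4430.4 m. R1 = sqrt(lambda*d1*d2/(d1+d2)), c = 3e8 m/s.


lambda = c / f = 3.0000e+08 / 2.8362e+09 = 0.1057753 m
R1 = sqrt(0.1057753 * 6421.7 * 4430.4 / (6421.7 + 4430.4)) = 16.65 m

16.65 m


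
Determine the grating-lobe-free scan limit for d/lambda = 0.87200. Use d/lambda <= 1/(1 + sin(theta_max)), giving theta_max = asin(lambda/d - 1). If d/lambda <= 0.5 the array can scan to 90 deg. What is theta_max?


lambda/d - 1 = 1/0.87200 - 1 = 0.1467890
theta_max = asin(0.1467890) = 8.441 deg

8.441 deg


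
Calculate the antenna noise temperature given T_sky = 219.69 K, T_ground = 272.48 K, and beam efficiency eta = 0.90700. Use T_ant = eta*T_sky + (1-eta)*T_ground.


T_ant = 0.90700 * 219.69 + (1 - 0.90700) * 272.48 = 224.6 K

224.6 K


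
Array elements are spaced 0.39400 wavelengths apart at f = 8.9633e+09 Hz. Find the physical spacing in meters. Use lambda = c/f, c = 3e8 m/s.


lambda = c / f = 3.0000e+08 / 8.9633e+09 = 0.03346982 m
d = 0.39400 * 0.03346982 = 0.01319 m

0.01319 m


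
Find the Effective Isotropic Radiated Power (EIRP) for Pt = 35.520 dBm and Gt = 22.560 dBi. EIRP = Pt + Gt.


EIRP = Pt + Gt = 35.520 + 22.560 = 58.08 dBm

58.08 dBm


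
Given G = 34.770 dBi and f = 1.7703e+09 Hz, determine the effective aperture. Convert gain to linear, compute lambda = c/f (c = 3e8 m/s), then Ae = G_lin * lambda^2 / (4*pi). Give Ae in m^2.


lambda = c / f = 3.0000e+08 / 1.7703e+09 = 0.1694628 m
G_linear = 10^(34.770/10) = 2999.163
Ae = G_linear * lambda^2 / (4*pi) = 2999.163 * 0.1694628^2 / (4*pi) = 6.854 m^2

6.854 m^2


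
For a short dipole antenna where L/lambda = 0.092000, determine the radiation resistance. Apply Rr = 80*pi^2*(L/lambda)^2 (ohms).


Rr = 80 * pi^2 * (0.092000)^2 = 80 * 9.869604 * 8.464000e-03 = 6.683 ohm

6.683 ohm


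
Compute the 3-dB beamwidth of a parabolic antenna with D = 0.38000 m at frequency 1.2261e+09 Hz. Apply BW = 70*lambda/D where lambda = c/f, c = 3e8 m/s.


lambda = c / f = 3.0000e+08 / 1.2261e+09 = 0.2446782 m
BW = 70 * 0.2446782 / 0.38000 = 45.07 deg

45.07 deg


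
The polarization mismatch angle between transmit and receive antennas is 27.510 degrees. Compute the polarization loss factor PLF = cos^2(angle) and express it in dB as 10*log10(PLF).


PLF_linear = cos^2(27.510 deg) = 0.7866452
PLF_dB = 10 * log10(0.7866452) = -1.042 dB

-1.042 dB


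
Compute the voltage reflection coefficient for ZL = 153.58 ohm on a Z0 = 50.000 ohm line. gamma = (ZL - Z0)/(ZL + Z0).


gamma = (153.58 - 50.000) / (153.58 + 50.000) = 0.5088

0.5088


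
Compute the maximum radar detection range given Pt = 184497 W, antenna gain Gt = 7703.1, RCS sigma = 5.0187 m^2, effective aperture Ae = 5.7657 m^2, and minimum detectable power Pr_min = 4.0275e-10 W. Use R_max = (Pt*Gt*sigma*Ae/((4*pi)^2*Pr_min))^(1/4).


R^4 = 184497*7703.1*5.0187*5.7657 / ((4*pi)^2 * 4.0275e-10) = 6.466106e+17
R_max = 6.466106e+17^0.25 = 28357 m

28357 m


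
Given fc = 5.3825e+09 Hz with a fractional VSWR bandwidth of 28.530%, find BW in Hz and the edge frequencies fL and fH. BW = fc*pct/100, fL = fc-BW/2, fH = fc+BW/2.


BW = 5.3825e+09 * 28.530/100 = 1.535627e+09 Hz
fL = 5.3825e+09 - 1.535627e+09/2 = 4.615e+09 Hz
fH = 5.3825e+09 + 1.535627e+09/2 = 6.150e+09 Hz

BW=1.536e+09 Hz, fL=4.615e+09 Hz, fH=6.150e+09 Hz


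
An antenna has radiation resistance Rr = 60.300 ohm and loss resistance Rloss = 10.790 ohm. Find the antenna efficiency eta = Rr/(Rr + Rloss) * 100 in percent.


eta = 60.300 / (60.300 + 10.790) * 100 = 84.82%

84.82%


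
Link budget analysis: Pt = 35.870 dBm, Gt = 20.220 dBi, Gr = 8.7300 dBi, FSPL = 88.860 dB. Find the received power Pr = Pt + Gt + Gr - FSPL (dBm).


Pr = 35.870 + 20.220 + 8.7300 - 88.860 = -24.04 dBm

-24.04 dBm


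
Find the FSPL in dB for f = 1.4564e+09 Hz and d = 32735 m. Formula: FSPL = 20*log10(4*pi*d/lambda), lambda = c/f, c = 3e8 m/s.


lambda = c / f = 3.0000e+08 / 1.4564e+09 = 0.2059874 m
FSPL = 20 * log10(4*pi*32735/0.2059874) = 126.0 dB

126.0 dB


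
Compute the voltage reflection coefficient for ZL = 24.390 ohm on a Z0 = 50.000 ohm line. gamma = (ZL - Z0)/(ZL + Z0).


gamma = (24.390 - 50.000) / (24.390 + 50.000) = -0.3443

-0.3443


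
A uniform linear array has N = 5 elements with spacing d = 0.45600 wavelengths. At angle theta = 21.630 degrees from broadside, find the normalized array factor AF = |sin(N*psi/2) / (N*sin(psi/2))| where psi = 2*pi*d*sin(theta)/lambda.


psi = 2*pi*0.45600*sin(21.630 deg) = 1.056120 rad
AF = |sin(5*1.056120/2) / (5*sin(1.056120/2))| = 0.1908

0.1908


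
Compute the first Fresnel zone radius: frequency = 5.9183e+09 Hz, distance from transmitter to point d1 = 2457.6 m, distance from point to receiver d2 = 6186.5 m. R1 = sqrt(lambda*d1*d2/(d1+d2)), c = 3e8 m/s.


lambda = c / f = 3.0000e+08 / 5.9183e+09 = 0.05069023 m
R1 = sqrt(0.05069023 * 2457.6 * 6186.5 / (2457.6 + 6186.5)) = 9.442 m

9.442 m


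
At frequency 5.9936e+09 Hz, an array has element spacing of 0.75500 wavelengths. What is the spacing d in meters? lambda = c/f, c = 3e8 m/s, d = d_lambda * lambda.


lambda = c / f = 3.0000e+08 / 5.9936e+09 = 0.05005339 m
d = 0.75500 * 0.05005339 = 0.03779 m

0.03779 m


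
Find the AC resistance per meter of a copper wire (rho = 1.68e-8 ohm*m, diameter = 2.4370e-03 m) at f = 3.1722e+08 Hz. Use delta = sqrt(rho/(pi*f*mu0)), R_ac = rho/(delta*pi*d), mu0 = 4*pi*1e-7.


delta = sqrt(1.68e-8 / (pi * 3.1722e+08 * 4*pi*1e-7)) = 3.662642e-06 m
R_ac = 1.68e-8 / (3.662642e-06 * pi * 2.4370e-03) = 0.5991 ohm/m

0.5991 ohm/m


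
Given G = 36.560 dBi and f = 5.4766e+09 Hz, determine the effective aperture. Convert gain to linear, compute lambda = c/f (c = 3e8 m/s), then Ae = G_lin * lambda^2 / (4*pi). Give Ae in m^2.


lambda = c / f = 3.0000e+08 / 5.4766e+09 = 0.05477851 m
G_linear = 10^(36.560/10) = 4528.976
Ae = G_linear * lambda^2 / (4*pi) = 4528.976 * 0.05477851^2 / (4*pi) = 1.081 m^2

1.081 m^2


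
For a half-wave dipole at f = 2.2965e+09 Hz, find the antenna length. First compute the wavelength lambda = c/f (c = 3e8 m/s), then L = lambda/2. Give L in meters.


lambda = c / f = 3.0000e+08 / 2.2965e+09 = 0.1306336 m
L = lambda / 2 = 0.1306336 / 2 = 0.06532 m

0.06532 m


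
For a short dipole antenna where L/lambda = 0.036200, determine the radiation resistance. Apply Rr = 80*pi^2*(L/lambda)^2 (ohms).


Rr = 80 * pi^2 * (0.036200)^2 = 80 * 9.869604 * 1.310440e-03 = 1.035 ohm

1.035 ohm


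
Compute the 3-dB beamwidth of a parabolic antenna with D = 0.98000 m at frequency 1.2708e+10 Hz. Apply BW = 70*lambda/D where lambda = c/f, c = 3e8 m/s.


lambda = c / f = 3.0000e+08 / 1.2708e+10 = 0.02360718 m
BW = 70 * 0.02360718 / 0.98000 = 1.686 deg

1.686 deg


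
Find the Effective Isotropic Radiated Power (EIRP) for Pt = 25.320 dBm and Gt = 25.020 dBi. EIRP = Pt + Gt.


EIRP = Pt + Gt = 25.320 + 25.020 = 50.34 dBm

50.34 dBm


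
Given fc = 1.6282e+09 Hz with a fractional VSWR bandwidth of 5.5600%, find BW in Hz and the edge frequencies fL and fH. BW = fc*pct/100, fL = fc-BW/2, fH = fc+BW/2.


BW = 1.6282e+09 * 5.5600/100 = 9.052792e+07 Hz
fL = 1.6282e+09 - 9.052792e+07/2 = 1.583e+09 Hz
fH = 1.6282e+09 + 9.052792e+07/2 = 1.673e+09 Hz

BW=9.053e+07 Hz, fL=1.583e+09 Hz, fH=1.673e+09 Hz


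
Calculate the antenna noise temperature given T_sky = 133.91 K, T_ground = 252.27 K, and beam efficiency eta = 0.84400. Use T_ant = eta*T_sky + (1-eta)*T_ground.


T_ant = 0.84400 * 133.91 + (1 - 0.84400) * 252.27 = 152.4 K

152.4 K


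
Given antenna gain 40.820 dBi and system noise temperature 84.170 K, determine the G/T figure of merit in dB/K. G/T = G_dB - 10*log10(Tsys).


G/T = 40.820 - 10*log10(84.170) = 40.820 - 19.25157 = 21.57 dB/K

21.57 dB/K


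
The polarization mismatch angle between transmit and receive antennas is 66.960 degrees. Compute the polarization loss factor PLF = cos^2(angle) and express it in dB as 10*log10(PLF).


PLF_linear = cos^2(66.960 deg) = 0.1531733
PLF_dB = 10 * log10(0.1531733) = -8.148 dB

-8.148 dB


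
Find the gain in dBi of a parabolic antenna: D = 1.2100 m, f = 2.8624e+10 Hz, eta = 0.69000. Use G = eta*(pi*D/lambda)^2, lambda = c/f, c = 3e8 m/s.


lambda = c / f = 3.0000e+08 / 2.8624e+10 = 0.01048072 m
G_linear = 0.69000 * (pi * 1.2100 / 0.01048072)^2 = 90768.96
G_dBi = 10 * log10(90768.96) = 49.58 dBi

49.58 dBi


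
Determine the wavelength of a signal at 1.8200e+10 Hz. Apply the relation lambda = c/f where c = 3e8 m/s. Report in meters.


lambda = c / f = 3.0000e+08 / 1.8200e+10 = 0.01648 m

0.01648 m


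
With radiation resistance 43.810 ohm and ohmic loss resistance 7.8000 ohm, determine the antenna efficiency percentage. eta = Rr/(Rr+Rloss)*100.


eta = 43.810 / (43.810 + 7.8000) * 100 = 84.89%

84.89%


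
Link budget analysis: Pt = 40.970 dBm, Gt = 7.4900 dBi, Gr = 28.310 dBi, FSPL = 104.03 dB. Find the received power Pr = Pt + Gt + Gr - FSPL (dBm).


Pr = 40.970 + 7.4900 + 28.310 - 104.03 = -27.26 dBm

-27.26 dBm


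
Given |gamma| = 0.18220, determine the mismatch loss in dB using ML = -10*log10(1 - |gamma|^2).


ML = -10 * log10(1 - 0.18220^2) = -10 * log10(0.96680316) = 0.1466 dB

0.1466 dB


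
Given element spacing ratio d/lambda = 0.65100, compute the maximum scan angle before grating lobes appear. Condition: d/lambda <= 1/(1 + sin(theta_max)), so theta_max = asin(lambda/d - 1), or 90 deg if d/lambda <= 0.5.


lambda/d - 1 = 1/0.65100 - 1 = 0.5360983
theta_max = asin(0.5360983) = 32.42 deg

32.42 deg


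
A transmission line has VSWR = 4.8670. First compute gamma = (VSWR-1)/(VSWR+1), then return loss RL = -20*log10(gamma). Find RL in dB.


gamma = (4.8670 - 1) / (4.8670 + 1) = 0.6591103
RL = -20 * log10(0.6591103) = 3.621 dB

3.621 dB


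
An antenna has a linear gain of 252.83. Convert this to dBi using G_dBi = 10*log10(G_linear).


G_dBi = 10 * log10(252.83) = 24.03 dBi

24.03 dBi


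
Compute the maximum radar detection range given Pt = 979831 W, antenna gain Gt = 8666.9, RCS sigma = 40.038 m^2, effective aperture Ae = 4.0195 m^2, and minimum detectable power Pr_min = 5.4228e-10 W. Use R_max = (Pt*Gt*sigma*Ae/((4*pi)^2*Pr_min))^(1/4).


R^4 = 979831*8666.9*40.038*4.0195 / ((4*pi)^2 * 5.4228e-10) = 1.595938e+19
R_max = 1.595938e+19^0.25 = 63205 m

63205 m


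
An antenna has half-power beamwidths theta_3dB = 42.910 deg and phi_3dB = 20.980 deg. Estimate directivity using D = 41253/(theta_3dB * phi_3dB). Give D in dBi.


D_linear = 41253 / (42.910 * 20.980) = 45.82385
D_dBi = 10 * log10(45.82385) = 16.61 dBi

16.61 dBi


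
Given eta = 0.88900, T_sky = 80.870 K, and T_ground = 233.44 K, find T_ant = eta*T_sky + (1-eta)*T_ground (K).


T_ant = 0.88900 * 80.870 + (1 - 0.88900) * 233.44 = 97.81 K

97.81 K


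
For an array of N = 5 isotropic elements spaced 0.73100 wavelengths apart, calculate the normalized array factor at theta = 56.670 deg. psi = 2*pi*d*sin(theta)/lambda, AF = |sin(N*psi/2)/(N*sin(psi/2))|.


psi = 2*pi*0.73100*sin(56.670 deg) = 3.837549 rad
AF = |sin(5*3.837549/2) / (5*sin(3.837549/2))| = 0.03580

0.03580


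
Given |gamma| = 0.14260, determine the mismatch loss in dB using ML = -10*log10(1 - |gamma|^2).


ML = -10 * log10(1 - 0.14260^2) = -10 * log10(0.97966524) = 0.08922 dB

0.08922 dB


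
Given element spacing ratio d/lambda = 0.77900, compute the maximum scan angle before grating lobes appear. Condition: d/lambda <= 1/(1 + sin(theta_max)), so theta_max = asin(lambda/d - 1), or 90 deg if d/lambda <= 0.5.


lambda/d - 1 = 1/0.77900 - 1 = 0.2836970
theta_max = asin(0.2836970) = 16.48 deg

16.48 deg


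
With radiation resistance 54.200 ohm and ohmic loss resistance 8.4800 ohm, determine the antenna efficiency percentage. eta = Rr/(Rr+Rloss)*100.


eta = 54.200 / (54.200 + 8.4800) * 100 = 86.47%

86.47%


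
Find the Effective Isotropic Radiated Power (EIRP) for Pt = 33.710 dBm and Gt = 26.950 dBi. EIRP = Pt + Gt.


EIRP = Pt + Gt = 33.710 + 26.950 = 60.66 dBm

60.66 dBm


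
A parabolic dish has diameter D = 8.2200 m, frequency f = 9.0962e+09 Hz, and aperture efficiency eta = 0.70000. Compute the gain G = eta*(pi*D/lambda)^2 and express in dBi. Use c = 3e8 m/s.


lambda = c / f = 3.0000e+08 / 9.0962e+09 = 0.03298081 m
G_linear = 0.70000 * (pi * 8.2200 / 0.03298081)^2 = 429159.6
G_dBi = 10 * log10(429159.6) = 56.33 dBi

56.33 dBi


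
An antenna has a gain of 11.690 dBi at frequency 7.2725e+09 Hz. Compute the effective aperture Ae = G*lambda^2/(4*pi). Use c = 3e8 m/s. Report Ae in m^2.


lambda = c / f = 3.0000e+08 / 7.2725e+09 = 0.04125129 m
G_linear = 10^(11.690/10) = 14.75707
Ae = G_linear * lambda^2 / (4*pi) = 14.75707 * 0.04125129^2 / (4*pi) = 1.998e-03 m^2

1.998e-03 m^2


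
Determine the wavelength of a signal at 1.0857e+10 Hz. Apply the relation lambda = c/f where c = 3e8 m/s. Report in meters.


lambda = c / f = 3.0000e+08 / 1.0857e+10 = 0.02763 m

0.02763 m


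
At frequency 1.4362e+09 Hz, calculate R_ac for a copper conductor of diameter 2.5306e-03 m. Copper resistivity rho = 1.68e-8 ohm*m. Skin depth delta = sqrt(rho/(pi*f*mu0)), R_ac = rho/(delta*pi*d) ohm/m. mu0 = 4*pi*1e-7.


delta = sqrt(1.68e-8 / (pi * 1.4362e+09 * 4*pi*1e-7)) = 1.721343e-06 m
R_ac = 1.68e-8 / (1.721343e-06 * pi * 2.5306e-03) = 1.228 ohm/m

1.228 ohm/m


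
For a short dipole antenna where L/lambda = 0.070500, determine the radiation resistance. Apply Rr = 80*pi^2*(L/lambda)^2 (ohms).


Rr = 80 * pi^2 * (0.070500)^2 = 80 * 9.869604 * 4.970250e-03 = 3.924 ohm

3.924 ohm


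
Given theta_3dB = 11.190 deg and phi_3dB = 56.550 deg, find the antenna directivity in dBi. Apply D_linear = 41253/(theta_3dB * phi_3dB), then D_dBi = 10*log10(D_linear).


D_linear = 41253 / (11.190 * 56.550) = 65.19178
D_dBi = 10 * log10(65.19178) = 18.14 dBi

18.14 dBi


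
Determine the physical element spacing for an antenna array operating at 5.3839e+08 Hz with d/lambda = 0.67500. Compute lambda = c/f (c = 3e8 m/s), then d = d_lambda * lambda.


lambda = c / f = 3.0000e+08 / 5.3839e+08 = 0.5572169 m
d = 0.67500 * 0.5572169 = 0.3761 m

0.3761 m


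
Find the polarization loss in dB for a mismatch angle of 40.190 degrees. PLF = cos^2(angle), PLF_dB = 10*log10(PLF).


PLF_linear = cos^2(40.190 deg) = 0.5835565
PLF_dB = 10 * log10(0.5835565) = -2.339 dB

-2.339 dB


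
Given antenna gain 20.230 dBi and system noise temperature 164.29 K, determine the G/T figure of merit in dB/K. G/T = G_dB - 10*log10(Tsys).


G/T = 20.230 - 10*log10(164.29) = 20.230 - 22.15611 = -1.926 dB/K

-1.926 dB/K


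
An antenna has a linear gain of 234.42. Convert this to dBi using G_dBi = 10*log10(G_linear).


G_dBi = 10 * log10(234.42) = 23.70 dBi

23.70 dBi


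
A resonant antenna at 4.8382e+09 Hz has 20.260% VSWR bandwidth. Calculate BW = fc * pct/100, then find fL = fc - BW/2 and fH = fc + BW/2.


BW = 4.8382e+09 * 20.260/100 = 9.802193e+08 Hz
fL = 4.8382e+09 - 9.802193e+08/2 = 4.348e+09 Hz
fH = 4.8382e+09 + 9.802193e+08/2 = 5.328e+09 Hz

BW=9.802e+08 Hz, fL=4.348e+09 Hz, fH=5.328e+09 Hz


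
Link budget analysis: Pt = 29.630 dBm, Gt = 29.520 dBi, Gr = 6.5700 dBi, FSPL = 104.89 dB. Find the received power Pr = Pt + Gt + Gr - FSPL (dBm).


Pr = 29.630 + 29.520 + 6.5700 - 104.89 = -39.17 dBm

-39.17 dBm


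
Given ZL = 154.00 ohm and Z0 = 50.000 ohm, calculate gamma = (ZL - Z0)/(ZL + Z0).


gamma = (154.00 - 50.000) / (154.00 + 50.000) = 0.5098

0.5098


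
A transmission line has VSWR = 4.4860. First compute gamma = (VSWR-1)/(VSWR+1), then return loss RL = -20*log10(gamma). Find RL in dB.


gamma = (4.4860 - 1) / (4.4860 + 1) = 0.6354357
RL = -20 * log10(0.6354357) = 3.939 dB

3.939 dB


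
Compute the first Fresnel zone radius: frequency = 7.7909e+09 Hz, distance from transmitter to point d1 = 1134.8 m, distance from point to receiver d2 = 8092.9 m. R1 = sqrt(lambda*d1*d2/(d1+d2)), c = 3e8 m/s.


lambda = c / f = 3.0000e+08 / 7.7909e+09 = 0.03850646 m
R1 = sqrt(0.03850646 * 1134.8 * 8092.9 / (1134.8 + 8092.9)) = 6.191 m

6.191 m


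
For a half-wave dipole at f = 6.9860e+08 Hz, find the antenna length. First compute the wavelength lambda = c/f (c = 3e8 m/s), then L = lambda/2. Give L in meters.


lambda = c / f = 3.0000e+08 / 6.9860e+08 = 0.4294303 m
L = lambda / 2 = 0.4294303 / 2 = 0.2147 m

0.2147 m


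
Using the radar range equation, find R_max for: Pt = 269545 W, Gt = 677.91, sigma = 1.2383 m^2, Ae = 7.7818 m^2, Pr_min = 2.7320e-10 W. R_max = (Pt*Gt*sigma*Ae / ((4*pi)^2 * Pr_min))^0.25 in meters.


R^4 = 269545*677.91*1.2383*7.7818 / ((4*pi)^2 * 2.7320e-10) = 4.081397e+16
R_max = 4.081397e+16^0.25 = 14214 m

14214 m


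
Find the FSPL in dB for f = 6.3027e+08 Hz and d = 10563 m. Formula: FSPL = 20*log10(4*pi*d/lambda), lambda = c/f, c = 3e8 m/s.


lambda = c / f = 3.0000e+08 / 6.3027e+08 = 0.4759865 m
FSPL = 20 * log10(4*pi*10563/0.4759865) = 108.9 dB

108.9 dB


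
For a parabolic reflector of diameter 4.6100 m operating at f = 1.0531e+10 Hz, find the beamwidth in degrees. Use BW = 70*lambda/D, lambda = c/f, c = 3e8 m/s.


lambda = c / f = 3.0000e+08 / 1.0531e+10 = 0.02848732 m
BW = 70 * 0.02848732 / 4.6100 = 0.4326 deg

0.4326 deg


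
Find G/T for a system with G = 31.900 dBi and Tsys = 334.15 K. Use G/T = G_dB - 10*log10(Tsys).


G/T = 31.900 - 10*log10(334.15) = 31.900 - 25.23941 = 6.661 dB/K

6.661 dB/K


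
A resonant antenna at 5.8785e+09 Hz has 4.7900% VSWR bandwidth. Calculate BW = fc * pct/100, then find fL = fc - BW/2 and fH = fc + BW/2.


BW = 5.8785e+09 * 4.7900/100 = 2.815802e+08 Hz
fL = 5.8785e+09 - 2.815802e+08/2 = 5.738e+09 Hz
fH = 5.8785e+09 + 2.815802e+08/2 = 6.019e+09 Hz

BW=2.816e+08 Hz, fL=5.738e+09 Hz, fH=6.019e+09 Hz


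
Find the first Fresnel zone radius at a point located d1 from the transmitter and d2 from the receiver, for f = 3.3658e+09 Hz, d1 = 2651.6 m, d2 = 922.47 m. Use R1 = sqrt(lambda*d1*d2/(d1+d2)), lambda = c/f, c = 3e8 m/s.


lambda = c / f = 3.0000e+08 / 3.3658e+09 = 0.08913186 m
R1 = sqrt(0.08913186 * 2651.6 * 922.47 / (2651.6 + 922.47)) = 7.810 m

7.810 m


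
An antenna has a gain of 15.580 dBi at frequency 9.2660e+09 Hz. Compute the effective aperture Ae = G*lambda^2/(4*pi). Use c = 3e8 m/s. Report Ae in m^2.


lambda = c / f = 3.0000e+08 / 9.2660e+09 = 0.03237643 m
G_linear = 10^(15.580/10) = 36.14099
Ae = G_linear * lambda^2 / (4*pi) = 36.14099 * 0.03237643^2 / (4*pi) = 3.015e-03 m^2

3.015e-03 m^2


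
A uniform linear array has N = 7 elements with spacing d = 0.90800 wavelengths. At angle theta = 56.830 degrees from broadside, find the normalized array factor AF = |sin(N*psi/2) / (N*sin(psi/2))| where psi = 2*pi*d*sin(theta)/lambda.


psi = 2*pi*0.90800*sin(56.830 deg) = 4.775486 rad
AF = |sin(7*4.775486/2) / (7*sin(4.775486/2))| = 0.1763

0.1763


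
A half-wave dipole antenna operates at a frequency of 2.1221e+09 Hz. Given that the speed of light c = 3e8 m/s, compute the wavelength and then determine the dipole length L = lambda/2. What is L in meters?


lambda = c / f = 3.0000e+08 / 2.1221e+09 = 0.1413694 m
L = lambda / 2 = 0.1413694 / 2 = 0.07068 m

0.07068 m


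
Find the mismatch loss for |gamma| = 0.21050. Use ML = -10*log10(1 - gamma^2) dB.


ML = -10 * log10(1 - 0.21050^2) = -10 * log10(0.95568975) = 0.1968 dB

0.1968 dB


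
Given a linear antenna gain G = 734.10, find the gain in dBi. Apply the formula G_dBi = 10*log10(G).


G_dBi = 10 * log10(734.10) = 28.66 dBi

28.66 dBi


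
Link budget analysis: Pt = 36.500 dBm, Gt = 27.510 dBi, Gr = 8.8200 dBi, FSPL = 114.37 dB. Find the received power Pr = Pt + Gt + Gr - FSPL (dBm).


Pr = 36.500 + 27.510 + 8.8200 - 114.37 = -41.54 dBm

-41.54 dBm


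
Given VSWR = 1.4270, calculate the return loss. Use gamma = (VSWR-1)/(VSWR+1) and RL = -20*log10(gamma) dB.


gamma = (1.4270 - 1) / (1.4270 + 1) = 0.1759374
RL = -20 * log10(0.1759374) = 15.09 dB

15.09 dB


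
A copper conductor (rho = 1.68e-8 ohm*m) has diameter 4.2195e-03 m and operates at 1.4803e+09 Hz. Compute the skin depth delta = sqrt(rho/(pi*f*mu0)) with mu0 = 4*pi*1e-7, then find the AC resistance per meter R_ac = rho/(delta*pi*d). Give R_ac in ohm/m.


delta = sqrt(1.68e-8 / (pi * 1.4803e+09 * 4*pi*1e-7)) = 1.695508e-06 m
R_ac = 1.68e-8 / (1.695508e-06 * pi * 4.2195e-03) = 0.7475 ohm/m

0.7475 ohm/m


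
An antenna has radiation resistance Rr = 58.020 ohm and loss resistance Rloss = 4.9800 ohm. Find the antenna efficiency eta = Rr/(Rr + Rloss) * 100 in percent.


eta = 58.020 / (58.020 + 4.9800) * 100 = 92.10%

92.10%


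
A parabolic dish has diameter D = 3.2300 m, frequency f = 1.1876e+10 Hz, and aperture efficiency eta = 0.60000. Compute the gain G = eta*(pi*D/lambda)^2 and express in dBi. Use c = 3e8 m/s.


lambda = c / f = 3.0000e+08 / 1.1876e+10 = 0.02526103 m
G_linear = 0.60000 * (pi * 3.2300 / 0.02526103)^2 = 96817.51
G_dBi = 10 * log10(96817.51) = 49.86 dBi

49.86 dBi


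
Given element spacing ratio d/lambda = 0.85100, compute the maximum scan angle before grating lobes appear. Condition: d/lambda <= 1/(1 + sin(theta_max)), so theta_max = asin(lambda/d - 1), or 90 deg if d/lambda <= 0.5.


lambda/d - 1 = 1/0.85100 - 1 = 0.1750881
theta_max = asin(0.1750881) = 10.08 deg

10.08 deg


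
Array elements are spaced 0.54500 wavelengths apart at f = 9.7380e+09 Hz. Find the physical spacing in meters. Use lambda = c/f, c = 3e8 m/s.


lambda = c / f = 3.0000e+08 / 9.7380e+09 = 0.03080715 m
d = 0.54500 * 0.03080715 = 0.01679 m

0.01679 m


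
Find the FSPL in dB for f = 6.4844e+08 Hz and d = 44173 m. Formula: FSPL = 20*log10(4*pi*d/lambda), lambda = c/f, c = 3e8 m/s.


lambda = c / f = 3.0000e+08 / 6.4844e+08 = 0.4626488 m
FSPL = 20 * log10(4*pi*44173/0.4626488) = 121.6 dB

121.6 dB


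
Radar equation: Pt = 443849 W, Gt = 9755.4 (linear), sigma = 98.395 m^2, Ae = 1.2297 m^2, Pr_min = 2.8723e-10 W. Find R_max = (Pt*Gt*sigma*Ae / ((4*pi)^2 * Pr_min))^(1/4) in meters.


R^4 = 443849*9755.4*98.395*1.2297 / ((4*pi)^2 * 2.8723e-10) = 1.155056e+19
R_max = 1.155056e+19^0.25 = 58298 m

58298 m


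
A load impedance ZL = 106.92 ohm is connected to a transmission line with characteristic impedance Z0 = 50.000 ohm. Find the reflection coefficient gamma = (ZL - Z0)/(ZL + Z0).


gamma = (106.92 - 50.000) / (106.92 + 50.000) = 0.3627

0.3627


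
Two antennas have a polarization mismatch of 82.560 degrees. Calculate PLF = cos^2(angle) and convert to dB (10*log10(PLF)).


PLF_linear = cos^2(82.560 deg) = 0.01676711
PLF_dB = 10 * log10(0.01676711) = -17.76 dB

-17.76 dB


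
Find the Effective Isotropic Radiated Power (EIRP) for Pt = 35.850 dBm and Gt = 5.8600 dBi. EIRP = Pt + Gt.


EIRP = Pt + Gt = 35.850 + 5.8600 = 41.71 dBm

41.71 dBm


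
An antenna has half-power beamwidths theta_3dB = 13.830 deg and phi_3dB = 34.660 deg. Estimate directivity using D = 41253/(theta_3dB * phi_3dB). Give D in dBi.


D_linear = 41253 / (13.830 * 34.660) = 86.06068
D_dBi = 10 * log10(86.06068) = 19.35 dBi

19.35 dBi
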